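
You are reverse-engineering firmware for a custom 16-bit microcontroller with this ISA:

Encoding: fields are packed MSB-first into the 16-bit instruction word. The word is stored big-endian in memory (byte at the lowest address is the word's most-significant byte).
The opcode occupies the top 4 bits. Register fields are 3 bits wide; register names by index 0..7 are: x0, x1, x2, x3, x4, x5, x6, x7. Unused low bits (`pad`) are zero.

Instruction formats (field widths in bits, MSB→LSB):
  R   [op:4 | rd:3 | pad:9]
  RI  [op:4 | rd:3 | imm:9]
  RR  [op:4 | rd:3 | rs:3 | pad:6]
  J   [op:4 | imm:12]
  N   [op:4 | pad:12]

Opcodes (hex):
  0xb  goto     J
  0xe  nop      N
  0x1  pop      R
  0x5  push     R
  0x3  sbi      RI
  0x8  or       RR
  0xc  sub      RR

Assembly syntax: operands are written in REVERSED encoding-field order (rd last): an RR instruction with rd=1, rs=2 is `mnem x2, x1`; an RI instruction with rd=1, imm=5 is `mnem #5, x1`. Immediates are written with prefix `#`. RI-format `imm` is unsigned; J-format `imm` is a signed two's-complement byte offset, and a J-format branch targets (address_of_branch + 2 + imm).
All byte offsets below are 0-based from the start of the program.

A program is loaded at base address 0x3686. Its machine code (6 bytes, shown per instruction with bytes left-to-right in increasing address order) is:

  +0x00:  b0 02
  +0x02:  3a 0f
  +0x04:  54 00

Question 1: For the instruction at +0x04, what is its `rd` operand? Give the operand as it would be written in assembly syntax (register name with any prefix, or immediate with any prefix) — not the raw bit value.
x2

off 0x04: read 54 00 as big → 0x5400
  op=0x5400>>12=0x5 ⇒ push (R)
  [11:9] rd=2 = x2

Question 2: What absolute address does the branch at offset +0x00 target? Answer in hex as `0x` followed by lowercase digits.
+0x00: b0 02 ⇒ word 0xb002 (big)
  top 4b → 0xb → goto [J]
  imm: (w>>0)&0xfff=0x2 → #2
  target = base 0x3686 + off 0x00 + 2 + imm 2 = 0x368a

0x368a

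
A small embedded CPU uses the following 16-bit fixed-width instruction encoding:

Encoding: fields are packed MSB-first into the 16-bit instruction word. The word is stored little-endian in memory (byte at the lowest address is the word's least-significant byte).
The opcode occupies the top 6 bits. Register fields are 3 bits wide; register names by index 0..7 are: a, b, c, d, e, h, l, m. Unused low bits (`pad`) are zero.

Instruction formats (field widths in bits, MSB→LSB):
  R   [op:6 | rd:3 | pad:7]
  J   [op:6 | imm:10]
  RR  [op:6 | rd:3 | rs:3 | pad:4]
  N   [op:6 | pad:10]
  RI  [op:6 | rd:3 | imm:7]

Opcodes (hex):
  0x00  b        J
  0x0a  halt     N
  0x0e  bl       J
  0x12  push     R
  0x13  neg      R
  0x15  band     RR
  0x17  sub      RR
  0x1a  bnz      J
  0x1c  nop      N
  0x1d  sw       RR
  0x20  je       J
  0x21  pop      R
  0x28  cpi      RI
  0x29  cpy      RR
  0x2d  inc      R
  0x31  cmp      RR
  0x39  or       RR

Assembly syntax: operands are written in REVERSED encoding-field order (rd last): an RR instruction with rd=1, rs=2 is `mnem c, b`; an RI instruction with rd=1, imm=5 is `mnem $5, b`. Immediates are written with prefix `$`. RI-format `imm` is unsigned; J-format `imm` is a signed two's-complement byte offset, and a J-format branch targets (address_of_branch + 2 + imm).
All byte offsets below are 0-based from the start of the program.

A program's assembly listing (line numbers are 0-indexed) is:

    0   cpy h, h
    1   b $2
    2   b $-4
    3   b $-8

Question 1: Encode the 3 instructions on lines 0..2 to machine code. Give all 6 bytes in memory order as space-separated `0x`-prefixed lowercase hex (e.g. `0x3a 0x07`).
line 0 (cpy): pack op=0x29:6|rd=5:3|rs=5:3|pad=0:4 = 0xa6d0; little→ d0 a6
line 1 (b): pack op=0x0:6|imm=2:10 = 0x0002; little→ 02 00
line 2 (b): pack op=0x0:6|imm=-4:10 = 0x03fc; little→ fc 03

0xd0 0xa6 0x02 0x00 0xfc 0x03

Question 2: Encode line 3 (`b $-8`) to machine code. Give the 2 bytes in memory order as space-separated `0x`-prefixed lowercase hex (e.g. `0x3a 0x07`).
L3: b op=0x0:6|imm=-8:10 ⇒ 0x03f8 ⇒ little f8 03

0xf8 0x03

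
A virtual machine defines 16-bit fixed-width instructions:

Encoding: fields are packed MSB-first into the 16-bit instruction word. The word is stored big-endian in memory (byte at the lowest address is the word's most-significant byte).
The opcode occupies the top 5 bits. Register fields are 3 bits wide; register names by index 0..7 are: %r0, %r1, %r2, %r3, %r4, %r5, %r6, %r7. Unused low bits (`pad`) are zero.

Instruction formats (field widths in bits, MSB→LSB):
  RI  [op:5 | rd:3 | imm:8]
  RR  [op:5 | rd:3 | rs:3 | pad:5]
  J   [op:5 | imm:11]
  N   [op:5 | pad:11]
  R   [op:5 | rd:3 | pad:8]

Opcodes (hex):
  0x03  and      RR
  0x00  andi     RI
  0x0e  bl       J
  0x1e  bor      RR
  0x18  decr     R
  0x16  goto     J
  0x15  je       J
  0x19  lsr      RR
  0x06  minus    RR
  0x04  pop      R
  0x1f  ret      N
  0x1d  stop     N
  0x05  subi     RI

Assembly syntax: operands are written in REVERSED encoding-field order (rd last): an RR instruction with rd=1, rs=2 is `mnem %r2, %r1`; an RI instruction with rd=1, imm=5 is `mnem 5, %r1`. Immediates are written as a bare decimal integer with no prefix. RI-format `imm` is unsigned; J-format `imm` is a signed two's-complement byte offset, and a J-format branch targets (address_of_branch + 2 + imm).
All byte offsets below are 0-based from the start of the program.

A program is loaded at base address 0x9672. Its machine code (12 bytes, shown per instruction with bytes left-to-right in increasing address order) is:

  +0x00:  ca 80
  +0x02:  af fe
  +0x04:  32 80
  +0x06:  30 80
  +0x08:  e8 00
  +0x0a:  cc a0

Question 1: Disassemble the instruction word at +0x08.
@+08  big-endian(e8 00) = 0xe800
  opcode bits[15:11]=0x1d: stop/N

stop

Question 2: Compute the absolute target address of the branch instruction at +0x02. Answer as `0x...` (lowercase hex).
off 0x02: read af fe as big → 0xaffe
  op=0xaffe>>11=0x15 ⇒ je (J)
  imm: (w>>0)&0x7ff=0x7fe (s11→-2) → -2
  target = base 0x9672 + off 0x02 + 2 + imm -2 = 0x9674

0x9674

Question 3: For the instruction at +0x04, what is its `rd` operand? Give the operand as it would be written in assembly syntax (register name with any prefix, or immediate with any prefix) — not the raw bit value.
off 0x04: read 32 80 as big → 0x3280
  op=0x3280>>11=0x6 ⇒ minus (RR)
  [10:8] rd=2 = %r2
  [7:5] rs=4 = %r4

%r2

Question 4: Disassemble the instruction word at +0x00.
@+00  big-endian(ca 80) = 0xca80
  opcode bits[15:11]=0x19: lsr/RR
  rd@[10:8]=0x2 ⇒ %r2
  rs@[7:5]=0x4 ⇒ %r4

lsr %r4, %r2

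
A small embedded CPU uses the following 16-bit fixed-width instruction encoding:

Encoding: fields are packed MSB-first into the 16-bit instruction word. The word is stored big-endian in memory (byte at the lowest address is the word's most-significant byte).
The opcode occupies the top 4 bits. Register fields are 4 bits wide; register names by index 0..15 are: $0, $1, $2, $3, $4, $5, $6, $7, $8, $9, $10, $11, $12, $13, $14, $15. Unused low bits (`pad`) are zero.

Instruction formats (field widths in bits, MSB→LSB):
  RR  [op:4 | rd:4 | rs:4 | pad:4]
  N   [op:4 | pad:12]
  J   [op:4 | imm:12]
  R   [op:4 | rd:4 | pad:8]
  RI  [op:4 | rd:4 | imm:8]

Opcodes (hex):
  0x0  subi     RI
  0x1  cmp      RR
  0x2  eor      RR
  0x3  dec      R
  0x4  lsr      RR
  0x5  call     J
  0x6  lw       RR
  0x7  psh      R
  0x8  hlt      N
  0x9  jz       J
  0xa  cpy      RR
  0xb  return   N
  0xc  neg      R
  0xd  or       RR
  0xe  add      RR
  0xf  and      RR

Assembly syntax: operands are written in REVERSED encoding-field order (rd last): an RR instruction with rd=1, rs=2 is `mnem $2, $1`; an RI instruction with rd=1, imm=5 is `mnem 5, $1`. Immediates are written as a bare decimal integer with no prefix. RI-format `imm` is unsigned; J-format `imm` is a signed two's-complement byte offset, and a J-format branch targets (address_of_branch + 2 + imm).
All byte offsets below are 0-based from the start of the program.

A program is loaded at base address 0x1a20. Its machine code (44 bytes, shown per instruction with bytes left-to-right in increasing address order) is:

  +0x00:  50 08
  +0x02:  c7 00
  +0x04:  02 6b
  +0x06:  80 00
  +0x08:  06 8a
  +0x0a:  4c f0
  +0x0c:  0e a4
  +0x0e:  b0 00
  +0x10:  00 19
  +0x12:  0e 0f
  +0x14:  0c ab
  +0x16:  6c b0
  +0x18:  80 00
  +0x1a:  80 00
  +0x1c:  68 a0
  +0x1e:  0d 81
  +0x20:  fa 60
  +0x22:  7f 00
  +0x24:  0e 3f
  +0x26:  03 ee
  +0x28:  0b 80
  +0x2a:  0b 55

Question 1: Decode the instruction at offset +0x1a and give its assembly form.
hlt

off 0x1a: read 80 00 as big → 0x8000
  top 4b → 0x8 → hlt [N]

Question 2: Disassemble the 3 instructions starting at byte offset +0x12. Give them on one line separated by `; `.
+0x12: 0e 0f ⇒ word 0x0e0f (big)
  op=0x0e0f>>12=0x0 ⇒ subi (RI)
  rd@[11:8]=0xe ⇒ $14
  imm@[7:0]=0xf ⇒ 15
+0x14: 0c ab ⇒ word 0x0cab (big)
  op=0x0cab>>12=0x0 ⇒ subi (RI)
  rd@[11:8]=0xc ⇒ $12
  imm@[7:0]=0xab ⇒ 171
+0x16: 6c b0 ⇒ word 0x6cb0 (big)
  op=0x6cb0>>12=0x6 ⇒ lw (RR)
  rd@[11:8]=0xc ⇒ $12
  rs@[7:4]=0xb ⇒ $11

subi 15, $14; subi 171, $12; lw $11, $12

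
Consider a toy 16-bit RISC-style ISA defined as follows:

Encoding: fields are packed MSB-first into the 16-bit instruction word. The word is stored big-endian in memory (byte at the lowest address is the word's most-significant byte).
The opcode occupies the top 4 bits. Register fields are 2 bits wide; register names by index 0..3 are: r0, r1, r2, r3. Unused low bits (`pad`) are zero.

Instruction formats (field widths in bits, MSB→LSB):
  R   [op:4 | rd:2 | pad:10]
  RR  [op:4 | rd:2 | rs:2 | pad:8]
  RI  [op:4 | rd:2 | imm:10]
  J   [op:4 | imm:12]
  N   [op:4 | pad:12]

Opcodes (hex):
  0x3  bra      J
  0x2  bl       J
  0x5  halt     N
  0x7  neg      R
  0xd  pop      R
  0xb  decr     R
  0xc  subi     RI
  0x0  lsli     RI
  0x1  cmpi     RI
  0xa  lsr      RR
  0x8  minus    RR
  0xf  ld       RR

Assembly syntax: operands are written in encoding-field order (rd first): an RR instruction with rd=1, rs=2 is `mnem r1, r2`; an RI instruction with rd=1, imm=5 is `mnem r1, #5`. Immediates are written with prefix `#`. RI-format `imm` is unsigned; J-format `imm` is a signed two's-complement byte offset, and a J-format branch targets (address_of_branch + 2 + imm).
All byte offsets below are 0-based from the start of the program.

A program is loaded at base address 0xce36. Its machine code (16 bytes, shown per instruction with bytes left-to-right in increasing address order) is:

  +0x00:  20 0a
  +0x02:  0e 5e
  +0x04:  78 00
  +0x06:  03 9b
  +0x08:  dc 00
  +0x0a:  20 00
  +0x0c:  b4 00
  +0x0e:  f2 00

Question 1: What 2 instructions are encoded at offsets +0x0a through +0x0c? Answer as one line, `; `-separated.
bl #0; decr r1

off 0x0a: read 20 00 as big → 0x2000
  opcode bits[15:12]=0x2: bl/J
  imm@[11:0]=0x0 ⇒ #0
off 0x0c: read b4 00 as big → 0xb400
  opcode bits[15:12]=0xb: decr/R
  rd@[11:10]=0x1 ⇒ r1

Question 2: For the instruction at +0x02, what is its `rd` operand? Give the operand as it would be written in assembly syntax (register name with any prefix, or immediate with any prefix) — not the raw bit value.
@+02  big-endian(0e 5e) = 0x0e5e
  op=0x0e5e>>12=0x0 ⇒ lsli (RI)
  rd@[11:10]=0x3 ⇒ r3
  imm@[9:0]=0x25e ⇒ #606

r3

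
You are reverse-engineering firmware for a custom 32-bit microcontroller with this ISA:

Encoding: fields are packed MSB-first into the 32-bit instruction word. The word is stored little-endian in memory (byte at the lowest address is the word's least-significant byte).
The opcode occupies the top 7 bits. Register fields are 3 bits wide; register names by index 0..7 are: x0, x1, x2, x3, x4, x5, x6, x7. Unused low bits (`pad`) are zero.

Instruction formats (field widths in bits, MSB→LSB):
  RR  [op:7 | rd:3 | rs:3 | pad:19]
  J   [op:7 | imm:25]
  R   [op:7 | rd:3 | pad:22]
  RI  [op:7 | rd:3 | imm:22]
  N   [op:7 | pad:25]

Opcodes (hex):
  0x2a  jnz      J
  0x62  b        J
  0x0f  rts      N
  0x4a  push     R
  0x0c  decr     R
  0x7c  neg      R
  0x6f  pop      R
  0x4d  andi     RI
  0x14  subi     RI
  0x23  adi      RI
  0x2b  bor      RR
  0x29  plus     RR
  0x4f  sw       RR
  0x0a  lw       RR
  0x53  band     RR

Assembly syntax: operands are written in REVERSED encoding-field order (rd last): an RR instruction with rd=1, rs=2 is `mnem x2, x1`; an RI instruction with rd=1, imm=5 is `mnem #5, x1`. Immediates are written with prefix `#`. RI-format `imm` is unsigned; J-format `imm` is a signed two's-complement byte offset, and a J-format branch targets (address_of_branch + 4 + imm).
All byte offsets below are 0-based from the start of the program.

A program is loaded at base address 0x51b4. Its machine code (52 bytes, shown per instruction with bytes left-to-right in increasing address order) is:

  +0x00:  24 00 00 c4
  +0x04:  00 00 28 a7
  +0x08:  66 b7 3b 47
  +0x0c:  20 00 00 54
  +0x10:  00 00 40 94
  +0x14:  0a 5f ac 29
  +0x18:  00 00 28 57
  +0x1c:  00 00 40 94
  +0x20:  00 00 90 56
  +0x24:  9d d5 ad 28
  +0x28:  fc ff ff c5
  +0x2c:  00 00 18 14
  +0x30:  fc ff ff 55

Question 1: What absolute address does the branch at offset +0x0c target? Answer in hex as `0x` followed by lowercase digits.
0x51e4

@+0c  little-endian(20 00 00 54) = 0x54000020
  opcode bits[31:25]=0x2a: jnz/J
  imm: (w>>0)&0x1ffffff=0x20 → #32
  target = base 0x51b4 + off 0x0c + 4 + imm 32 = 0x51e4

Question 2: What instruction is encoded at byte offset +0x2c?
+0x2c: 00 00 18 14 ⇒ word 0x14180000 (little)
  opcode bits[31:25]=0xa: lw/RR
  rd@[24:22]=0x0 ⇒ x0
  rs@[21:19]=0x3 ⇒ x3

lw x3, x0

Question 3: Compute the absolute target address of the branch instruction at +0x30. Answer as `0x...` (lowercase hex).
0x51e4

@+30  little-endian(fc ff ff 55) = 0x55fffffc
  opcode bits[31:25]=0x2a: jnz/J
  imm@[24:0]=0x1fffffc (s25→-4) ⇒ #-4
  target = base 0x51b4 + off 0x30 + 4 + imm -4 = 0x51e4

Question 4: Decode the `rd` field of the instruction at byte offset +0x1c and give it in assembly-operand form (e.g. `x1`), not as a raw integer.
x1

off 0x1c: read 00 00 40 94 as little → 0x94400000
  top 7b → 0x4a → push [R]
  rd@[24:22]=0x1 ⇒ x1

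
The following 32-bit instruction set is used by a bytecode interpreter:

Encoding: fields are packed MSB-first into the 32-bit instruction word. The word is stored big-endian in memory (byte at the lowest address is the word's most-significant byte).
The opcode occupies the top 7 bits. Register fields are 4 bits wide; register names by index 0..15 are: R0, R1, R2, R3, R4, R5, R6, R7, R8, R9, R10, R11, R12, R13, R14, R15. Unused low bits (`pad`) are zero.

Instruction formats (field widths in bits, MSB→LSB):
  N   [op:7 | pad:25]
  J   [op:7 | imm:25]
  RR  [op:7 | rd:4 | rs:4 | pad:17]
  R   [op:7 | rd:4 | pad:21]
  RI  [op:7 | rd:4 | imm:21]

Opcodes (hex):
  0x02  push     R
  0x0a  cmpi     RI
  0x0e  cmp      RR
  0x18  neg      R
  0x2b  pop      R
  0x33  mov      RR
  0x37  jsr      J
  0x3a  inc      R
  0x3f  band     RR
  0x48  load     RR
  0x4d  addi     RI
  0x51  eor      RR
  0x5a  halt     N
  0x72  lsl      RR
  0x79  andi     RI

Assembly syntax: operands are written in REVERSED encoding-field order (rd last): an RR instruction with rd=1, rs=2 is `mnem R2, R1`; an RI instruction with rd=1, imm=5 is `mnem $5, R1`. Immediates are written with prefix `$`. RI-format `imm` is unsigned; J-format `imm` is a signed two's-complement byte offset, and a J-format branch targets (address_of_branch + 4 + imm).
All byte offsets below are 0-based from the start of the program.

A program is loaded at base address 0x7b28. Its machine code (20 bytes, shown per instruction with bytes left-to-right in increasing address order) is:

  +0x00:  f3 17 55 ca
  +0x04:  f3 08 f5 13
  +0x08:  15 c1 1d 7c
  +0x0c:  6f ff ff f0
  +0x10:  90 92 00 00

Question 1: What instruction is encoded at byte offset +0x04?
@+04  big-endian(f3 08 f5 13) = 0xf308f513
  opcode bits[31:25]=0x79: andi/RI
  rd: (w>>21)&0xf=0x8 → R8
  imm: (w>>0)&0x1fffff=0x8f513 → $587027

andi $587027, R8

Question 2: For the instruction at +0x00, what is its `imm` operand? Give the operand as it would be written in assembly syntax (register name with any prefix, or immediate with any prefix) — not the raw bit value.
$1529290

@+00  big-endian(f3 17 55 ca) = 0xf31755ca
  opcode bits[31:25]=0x79: andi/RI
  [24:21] rd=8 = R8
  [20:0] imm=1529290 = $1529290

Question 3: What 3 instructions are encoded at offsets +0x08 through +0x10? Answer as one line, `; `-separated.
@+08  big-endian(15 c1 1d 7c) = 0x15c11d7c
  op=0x15c11d7c>>25=0xa ⇒ cmpi (RI)
  rd@[24:21]=0xe ⇒ R14
  imm@[20:0]=0x11d7c ⇒ $73084
@+0c  big-endian(6f ff ff f0) = 0x6ffffff0
  op=0x6ffffff0>>25=0x37 ⇒ jsr (J)
  imm@[24:0]=0x1fffff0 (s25→-16) ⇒ $-16
@+10  big-endian(90 92 00 00) = 0x90920000
  op=0x90920000>>25=0x48 ⇒ load (RR)
  rd@[24:21]=0x4 ⇒ R4
  rs@[20:17]=0x9 ⇒ R9

cmpi $73084, R14; jsr $-16; load R9, R4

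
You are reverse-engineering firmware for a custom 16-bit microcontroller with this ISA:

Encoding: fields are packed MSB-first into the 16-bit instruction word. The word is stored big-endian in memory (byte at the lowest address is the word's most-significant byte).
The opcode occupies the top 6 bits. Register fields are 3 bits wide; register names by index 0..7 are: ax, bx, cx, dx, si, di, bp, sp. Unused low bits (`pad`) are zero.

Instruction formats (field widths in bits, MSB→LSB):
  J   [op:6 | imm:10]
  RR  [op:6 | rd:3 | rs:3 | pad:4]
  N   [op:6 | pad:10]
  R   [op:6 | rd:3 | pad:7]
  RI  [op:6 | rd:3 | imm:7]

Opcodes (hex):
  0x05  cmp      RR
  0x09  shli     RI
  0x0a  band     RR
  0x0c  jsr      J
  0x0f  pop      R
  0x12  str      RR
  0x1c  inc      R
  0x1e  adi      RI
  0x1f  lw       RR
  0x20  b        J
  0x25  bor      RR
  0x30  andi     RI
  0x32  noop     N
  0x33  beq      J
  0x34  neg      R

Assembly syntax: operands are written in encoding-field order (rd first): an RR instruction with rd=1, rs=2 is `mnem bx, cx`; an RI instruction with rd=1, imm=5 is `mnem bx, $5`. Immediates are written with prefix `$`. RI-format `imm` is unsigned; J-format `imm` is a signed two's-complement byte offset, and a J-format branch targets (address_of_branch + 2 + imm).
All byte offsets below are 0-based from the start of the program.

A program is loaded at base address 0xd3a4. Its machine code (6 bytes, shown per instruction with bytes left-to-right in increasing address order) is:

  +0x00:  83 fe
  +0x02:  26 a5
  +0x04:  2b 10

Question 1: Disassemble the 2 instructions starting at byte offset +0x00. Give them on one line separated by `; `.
b $-2; shli di, $37

+0x00: 83 fe ⇒ word 0x83fe (big)
  opcode bits[15:10]=0x20: b/J
  imm@[9:0]=0x3fe (s10→-2) ⇒ $-2
+0x02: 26 a5 ⇒ word 0x26a5 (big)
  opcode bits[15:10]=0x9: shli/RI
  rd@[9:7]=0x5 ⇒ di
  imm@[6:0]=0x25 ⇒ $37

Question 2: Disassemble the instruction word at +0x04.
band bp, bx

@+04  big-endian(2b 10) = 0x2b10
  top 6b → 0xa → band [RR]
  rd@[9:7]=0x6 ⇒ bp
  rs@[6:4]=0x1 ⇒ bx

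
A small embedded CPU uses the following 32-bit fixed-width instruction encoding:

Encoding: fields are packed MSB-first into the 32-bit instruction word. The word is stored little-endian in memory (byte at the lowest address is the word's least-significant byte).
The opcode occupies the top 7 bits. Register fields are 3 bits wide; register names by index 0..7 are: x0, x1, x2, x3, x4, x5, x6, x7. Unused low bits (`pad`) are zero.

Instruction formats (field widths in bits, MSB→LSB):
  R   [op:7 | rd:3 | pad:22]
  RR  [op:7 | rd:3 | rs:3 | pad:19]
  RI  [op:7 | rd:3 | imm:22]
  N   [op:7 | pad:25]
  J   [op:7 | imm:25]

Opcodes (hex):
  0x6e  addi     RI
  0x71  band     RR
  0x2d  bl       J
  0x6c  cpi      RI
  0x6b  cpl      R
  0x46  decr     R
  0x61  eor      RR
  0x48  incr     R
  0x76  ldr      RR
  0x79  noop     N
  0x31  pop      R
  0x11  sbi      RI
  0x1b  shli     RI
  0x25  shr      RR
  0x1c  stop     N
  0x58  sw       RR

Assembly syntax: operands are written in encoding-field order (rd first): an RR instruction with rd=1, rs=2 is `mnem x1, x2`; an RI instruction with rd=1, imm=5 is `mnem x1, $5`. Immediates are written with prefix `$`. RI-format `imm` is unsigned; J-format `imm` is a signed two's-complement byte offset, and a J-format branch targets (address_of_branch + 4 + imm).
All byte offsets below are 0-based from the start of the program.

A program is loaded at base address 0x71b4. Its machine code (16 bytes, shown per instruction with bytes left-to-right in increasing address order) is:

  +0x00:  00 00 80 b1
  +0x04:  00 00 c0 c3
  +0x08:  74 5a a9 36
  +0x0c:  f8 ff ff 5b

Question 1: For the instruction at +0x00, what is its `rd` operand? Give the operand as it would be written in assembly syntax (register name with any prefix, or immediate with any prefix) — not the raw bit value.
x6

+0x00: 00 00 80 b1 ⇒ word 0xb1800000 (little)
  op=0xb1800000>>25=0x58 ⇒ sw (RR)
  rd: (w>>22)&0x7=0x6 → x6
  rs: (w>>19)&0x7=0x0 → x0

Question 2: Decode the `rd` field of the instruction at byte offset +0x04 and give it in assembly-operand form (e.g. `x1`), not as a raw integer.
@+04  little-endian(00 00 c0 c3) = 0xc3c00000
  op=0xc3c00000>>25=0x61 ⇒ eor (RR)
  [24:22] rd=7 = x7
  [21:19] rs=0 = x0

x7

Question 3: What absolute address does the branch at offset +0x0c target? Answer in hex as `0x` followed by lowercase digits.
0x71bc

+0x0c: f8 ff ff 5b ⇒ word 0x5bfffff8 (little)
  opcode bits[31:25]=0x2d: bl/J
  imm: (w>>0)&0x1ffffff=0x1fffff8 (s25→-8) → $-8
  target = base 0x71b4 + off 0x0c + 4 + imm -8 = 0x71bc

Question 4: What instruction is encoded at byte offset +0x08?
off 0x08: read 74 5a a9 36 as little → 0x36a95a74
  opcode bits[31:25]=0x1b: shli/RI
  [24:22] rd=2 = x2
  [21:0] imm=2710132 = $2710132

shli x2, $2710132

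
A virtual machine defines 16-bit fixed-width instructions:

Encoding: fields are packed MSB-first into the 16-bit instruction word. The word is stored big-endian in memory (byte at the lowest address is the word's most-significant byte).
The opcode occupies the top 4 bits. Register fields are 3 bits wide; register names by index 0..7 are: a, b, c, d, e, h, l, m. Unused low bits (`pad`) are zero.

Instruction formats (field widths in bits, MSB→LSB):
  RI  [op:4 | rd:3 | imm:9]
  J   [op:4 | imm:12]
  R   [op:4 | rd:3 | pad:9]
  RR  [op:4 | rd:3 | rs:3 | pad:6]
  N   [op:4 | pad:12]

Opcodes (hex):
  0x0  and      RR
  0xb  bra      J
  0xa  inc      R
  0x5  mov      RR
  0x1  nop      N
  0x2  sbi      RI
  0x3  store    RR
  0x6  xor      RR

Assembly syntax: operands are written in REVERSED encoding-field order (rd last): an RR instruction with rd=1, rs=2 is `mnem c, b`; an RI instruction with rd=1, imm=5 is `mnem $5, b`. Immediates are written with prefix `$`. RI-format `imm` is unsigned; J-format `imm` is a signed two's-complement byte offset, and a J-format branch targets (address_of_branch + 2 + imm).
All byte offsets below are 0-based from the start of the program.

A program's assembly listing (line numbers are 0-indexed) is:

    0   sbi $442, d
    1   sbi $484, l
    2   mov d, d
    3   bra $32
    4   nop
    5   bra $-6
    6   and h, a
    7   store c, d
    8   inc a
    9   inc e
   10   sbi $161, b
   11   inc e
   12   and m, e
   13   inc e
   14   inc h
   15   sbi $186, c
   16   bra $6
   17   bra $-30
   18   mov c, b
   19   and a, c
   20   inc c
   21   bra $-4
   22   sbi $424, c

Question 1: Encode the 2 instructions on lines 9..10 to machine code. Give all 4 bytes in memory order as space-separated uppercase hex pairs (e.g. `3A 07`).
A8 00 22 A1

9. inc fields op=0xa:4|rd=4:3|pad=0:9 → word a800h → a8 00
10. sbi fields op=0x2:4|rd=1:3|imm=161:9 → word 22a1h → 22 a1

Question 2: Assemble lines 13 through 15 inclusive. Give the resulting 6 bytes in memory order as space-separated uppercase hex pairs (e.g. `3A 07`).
line 13 (inc): pack op=0xa:4|rd=4:3|pad=0:9 = 0xa800; big→ a8 00
line 14 (inc): pack op=0xa:4|rd=5:3|pad=0:9 = 0xaa00; big→ aa 00
line 15 (sbi): pack op=0x2:4|rd=2:3|imm=186:9 = 0x24ba; big→ 24 ba

A8 00 AA 00 24 BA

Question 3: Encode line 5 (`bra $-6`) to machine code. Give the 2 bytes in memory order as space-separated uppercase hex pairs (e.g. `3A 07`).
BF FA

L5: bra op=0xb:4|imm=-6:12 ⇒ 0xbffa ⇒ big bf fa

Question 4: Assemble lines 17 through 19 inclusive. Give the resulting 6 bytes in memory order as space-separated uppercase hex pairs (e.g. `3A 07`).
BF E2 52 80 04 00

line 17 (bra): pack op=0xb:4|imm=-30:12 = 0xbfe2; big→ bf e2
line 18 (mov): pack op=0x5:4|rd=1:3|rs=2:3|pad=0:6 = 0x5280; big→ 52 80
line 19 (and): pack op=0x0:4|rd=2:3|rs=0:3|pad=0:6 = 0x0400; big→ 04 00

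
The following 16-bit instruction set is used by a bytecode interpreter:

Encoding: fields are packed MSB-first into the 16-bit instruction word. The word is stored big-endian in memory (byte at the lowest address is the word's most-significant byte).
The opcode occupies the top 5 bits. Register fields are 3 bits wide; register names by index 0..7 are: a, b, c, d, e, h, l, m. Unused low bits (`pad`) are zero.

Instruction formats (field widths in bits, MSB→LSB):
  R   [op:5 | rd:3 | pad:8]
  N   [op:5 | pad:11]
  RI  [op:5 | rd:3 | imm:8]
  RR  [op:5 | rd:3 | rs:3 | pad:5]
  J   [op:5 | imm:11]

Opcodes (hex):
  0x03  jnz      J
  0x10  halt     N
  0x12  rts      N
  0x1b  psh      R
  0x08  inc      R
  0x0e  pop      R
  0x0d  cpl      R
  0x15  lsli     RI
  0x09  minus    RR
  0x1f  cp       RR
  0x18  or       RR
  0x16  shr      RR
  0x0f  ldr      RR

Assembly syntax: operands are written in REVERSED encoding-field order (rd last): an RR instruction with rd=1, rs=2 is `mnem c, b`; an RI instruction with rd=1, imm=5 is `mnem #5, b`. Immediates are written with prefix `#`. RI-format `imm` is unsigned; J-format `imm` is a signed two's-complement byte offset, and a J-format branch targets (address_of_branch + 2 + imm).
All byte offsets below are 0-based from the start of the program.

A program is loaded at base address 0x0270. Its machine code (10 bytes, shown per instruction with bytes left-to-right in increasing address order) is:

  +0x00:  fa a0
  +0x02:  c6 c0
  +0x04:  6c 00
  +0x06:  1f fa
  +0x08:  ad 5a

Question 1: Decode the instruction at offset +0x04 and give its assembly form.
[04] 6c 00 → 0x6c00
  top 5b → 0xd → cpl [R]
  rd@[10:8]=0x4 ⇒ e

cpl e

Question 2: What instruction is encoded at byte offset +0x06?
jnz #-6

[06] 1f fa → 0x1ffa
  top 5b → 0x3 → jnz [J]
  [10:0] imm=2042 (s11→-6) = #-6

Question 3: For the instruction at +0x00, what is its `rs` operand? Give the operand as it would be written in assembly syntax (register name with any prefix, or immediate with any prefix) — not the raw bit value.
h

[00] fa a0 → 0xfaa0
  top 5b → 0x1f → cp [RR]
  rd: (w>>8)&0x7=0x2 → c
  rs: (w>>5)&0x7=0x5 → h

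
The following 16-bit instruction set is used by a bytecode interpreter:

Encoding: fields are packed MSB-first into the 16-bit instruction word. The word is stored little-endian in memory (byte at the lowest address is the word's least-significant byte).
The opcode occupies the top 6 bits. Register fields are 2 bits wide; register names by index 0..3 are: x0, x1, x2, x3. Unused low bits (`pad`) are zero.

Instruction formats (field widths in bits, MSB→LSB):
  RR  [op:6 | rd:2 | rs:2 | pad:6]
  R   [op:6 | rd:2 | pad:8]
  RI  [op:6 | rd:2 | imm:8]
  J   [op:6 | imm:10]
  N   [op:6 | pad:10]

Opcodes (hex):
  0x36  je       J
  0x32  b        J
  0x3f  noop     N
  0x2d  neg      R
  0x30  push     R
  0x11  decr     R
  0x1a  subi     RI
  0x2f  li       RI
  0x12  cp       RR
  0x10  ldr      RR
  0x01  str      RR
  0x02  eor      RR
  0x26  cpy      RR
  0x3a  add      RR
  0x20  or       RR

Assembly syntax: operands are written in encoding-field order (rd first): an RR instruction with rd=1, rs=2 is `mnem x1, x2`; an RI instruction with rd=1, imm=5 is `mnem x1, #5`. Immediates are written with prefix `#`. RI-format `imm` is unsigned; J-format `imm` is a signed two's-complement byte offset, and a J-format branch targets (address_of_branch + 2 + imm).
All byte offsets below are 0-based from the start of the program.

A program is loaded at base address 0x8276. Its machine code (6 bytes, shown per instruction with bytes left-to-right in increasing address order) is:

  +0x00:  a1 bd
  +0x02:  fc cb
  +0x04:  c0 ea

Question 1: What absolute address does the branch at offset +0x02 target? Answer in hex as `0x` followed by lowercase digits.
[02] fc cb → 0xcbfc
  op=0xcbfc>>10=0x32 ⇒ b (J)
  imm: (w>>0)&0x3ff=0x3fc (s10→-4) → #-4
  target = base 0x8276 + off 0x02 + 2 + imm -4 = 0x8276

0x8276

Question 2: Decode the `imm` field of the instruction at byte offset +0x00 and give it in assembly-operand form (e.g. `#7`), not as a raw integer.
+0x00: a1 bd ⇒ word 0xbda1 (little)
  op=0xbda1>>10=0x2f ⇒ li (RI)
  rd@[9:8]=0x1 ⇒ x1
  imm@[7:0]=0xa1 ⇒ #161

#161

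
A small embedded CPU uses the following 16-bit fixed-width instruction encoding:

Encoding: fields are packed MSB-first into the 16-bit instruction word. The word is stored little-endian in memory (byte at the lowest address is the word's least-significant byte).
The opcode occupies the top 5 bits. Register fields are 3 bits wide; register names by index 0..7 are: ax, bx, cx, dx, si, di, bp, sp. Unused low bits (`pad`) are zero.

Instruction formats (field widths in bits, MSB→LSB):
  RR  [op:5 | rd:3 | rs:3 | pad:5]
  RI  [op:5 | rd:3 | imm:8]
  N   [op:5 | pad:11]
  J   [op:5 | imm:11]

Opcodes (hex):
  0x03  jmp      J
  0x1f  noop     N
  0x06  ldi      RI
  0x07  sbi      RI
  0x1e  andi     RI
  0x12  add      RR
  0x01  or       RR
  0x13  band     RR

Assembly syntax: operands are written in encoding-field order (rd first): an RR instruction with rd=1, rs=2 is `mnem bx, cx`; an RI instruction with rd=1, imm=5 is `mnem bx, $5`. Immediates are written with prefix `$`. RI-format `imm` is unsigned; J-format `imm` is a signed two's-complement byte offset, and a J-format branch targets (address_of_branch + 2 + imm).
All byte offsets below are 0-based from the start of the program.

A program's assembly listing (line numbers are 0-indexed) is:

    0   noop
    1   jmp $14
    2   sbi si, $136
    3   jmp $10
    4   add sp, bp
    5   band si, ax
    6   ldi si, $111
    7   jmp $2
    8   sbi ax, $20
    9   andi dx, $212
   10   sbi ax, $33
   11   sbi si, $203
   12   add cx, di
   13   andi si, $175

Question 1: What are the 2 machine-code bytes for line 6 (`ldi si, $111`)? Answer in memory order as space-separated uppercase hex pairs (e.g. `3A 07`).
L6: ldi op=0x6:5|rd=4:3|imm=111:8 ⇒ 0x346f ⇒ little 6f 34

6F 34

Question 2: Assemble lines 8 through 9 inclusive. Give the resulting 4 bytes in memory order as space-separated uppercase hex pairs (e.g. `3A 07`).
L8: sbi op=0x7:5|rd=0:3|imm=20:8 ⇒ 0x3814 ⇒ little 14 38
L9: andi op=0x1e:5|rd=3:3|imm=212:8 ⇒ 0xf3d4 ⇒ little d4 f3

14 38 D4 F3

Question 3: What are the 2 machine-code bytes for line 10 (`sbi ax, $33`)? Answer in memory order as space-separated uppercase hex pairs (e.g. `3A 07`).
21 38

10. sbi fields op=0x7:5|rd=0:3|imm=33:8 → word 3821h → 21 38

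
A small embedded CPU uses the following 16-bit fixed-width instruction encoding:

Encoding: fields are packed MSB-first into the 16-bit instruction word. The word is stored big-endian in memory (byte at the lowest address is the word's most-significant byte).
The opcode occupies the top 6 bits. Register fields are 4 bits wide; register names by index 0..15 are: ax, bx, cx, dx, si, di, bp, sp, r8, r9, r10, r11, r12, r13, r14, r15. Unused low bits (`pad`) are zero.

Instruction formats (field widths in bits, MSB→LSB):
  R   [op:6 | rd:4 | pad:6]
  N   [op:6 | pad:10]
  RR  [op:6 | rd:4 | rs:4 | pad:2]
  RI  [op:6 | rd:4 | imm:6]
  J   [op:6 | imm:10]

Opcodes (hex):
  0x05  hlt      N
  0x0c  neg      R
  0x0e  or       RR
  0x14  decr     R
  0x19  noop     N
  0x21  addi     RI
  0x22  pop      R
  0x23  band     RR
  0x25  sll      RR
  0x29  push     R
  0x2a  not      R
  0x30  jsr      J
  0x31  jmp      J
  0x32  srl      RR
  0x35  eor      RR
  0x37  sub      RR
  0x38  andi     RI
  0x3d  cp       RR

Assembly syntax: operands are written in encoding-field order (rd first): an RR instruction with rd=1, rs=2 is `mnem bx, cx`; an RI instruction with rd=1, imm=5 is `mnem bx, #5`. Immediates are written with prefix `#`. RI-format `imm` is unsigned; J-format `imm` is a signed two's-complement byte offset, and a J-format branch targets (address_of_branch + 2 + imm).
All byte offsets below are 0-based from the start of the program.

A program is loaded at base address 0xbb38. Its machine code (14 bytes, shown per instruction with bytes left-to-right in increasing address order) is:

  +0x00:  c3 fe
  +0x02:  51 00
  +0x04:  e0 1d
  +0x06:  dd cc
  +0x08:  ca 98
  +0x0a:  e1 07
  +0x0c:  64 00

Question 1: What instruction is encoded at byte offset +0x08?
@+08  big-endian(ca 98) = 0xca98
  op=0xca98>>10=0x32 ⇒ srl (RR)
  [9:6] rd=10 = r10
  [5:2] rs=6 = bp

srl r10, bp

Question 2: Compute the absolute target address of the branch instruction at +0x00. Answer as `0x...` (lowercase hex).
0xbb38

off 0x00: read c3 fe as big → 0xc3fe
  opcode bits[15:10]=0x30: jsr/J
  imm: (w>>0)&0x3ff=0x3fe (s10→-2) → #-2
  target = base 0xbb38 + off 0x00 + 2 + imm -2 = 0xbb38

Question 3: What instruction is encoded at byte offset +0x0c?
+0x0c: 64 00 ⇒ word 0x6400 (big)
  opcode bits[15:10]=0x19: noop/N

noop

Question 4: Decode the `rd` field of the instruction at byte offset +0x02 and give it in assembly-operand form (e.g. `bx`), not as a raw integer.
si

[02] 51 00 → 0x5100
  top 6b → 0x14 → decr [R]
  rd: (w>>6)&0xf=0x4 → si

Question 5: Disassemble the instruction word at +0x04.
@+04  big-endian(e0 1d) = 0xe01d
  op=0xe01d>>10=0x38 ⇒ andi (RI)
  [9:6] rd=0 = ax
  [5:0] imm=29 = #29

andi ax, #29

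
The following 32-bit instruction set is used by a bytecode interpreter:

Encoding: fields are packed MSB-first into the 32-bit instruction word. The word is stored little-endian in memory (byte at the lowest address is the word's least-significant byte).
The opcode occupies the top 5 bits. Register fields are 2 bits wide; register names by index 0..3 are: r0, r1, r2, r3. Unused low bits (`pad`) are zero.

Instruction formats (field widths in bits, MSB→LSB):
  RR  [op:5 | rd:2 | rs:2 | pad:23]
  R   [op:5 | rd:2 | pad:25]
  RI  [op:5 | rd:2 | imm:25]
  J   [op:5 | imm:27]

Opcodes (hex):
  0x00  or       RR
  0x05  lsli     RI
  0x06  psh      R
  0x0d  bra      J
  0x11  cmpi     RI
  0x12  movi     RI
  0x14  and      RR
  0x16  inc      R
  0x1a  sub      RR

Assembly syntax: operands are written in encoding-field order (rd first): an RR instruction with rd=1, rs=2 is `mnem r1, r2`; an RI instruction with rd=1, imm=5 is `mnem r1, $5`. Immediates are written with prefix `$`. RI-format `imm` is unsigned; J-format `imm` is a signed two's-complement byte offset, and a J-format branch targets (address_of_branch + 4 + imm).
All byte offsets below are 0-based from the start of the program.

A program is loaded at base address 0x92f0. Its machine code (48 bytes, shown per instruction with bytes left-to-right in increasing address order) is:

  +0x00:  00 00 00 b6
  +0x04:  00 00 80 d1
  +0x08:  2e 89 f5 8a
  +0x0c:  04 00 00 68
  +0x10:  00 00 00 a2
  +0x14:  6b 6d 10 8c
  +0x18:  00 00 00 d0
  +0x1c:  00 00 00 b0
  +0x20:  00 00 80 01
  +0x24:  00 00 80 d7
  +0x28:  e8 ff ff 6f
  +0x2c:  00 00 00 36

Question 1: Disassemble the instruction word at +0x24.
[24] 00 00 80 d7 → 0xd7800000
  opcode bits[31:27]=0x1a: sub/RR
  rd: (w>>25)&0x3=0x3 → r3
  rs: (w>>23)&0x3=0x3 → r3

sub r3, r3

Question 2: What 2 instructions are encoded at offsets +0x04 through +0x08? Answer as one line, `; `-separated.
sub r0, r3; cmpi r1, $16091438

@+04  little-endian(00 00 80 d1) = 0xd1800000
  top 5b → 0x1a → sub [RR]
  [26:25] rd=0 = r0
  [24:23] rs=3 = r3
@+08  little-endian(2e 89 f5 8a) = 0x8af5892e
  top 5b → 0x11 → cmpi [RI]
  [26:25] rd=1 = r1
  [24:0] imm=16091438 = $16091438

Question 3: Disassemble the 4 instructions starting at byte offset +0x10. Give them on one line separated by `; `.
[10] 00 00 00 a2 → 0xa2000000
  opcode bits[31:27]=0x14: and/RR
  [26:25] rd=1 = r1
  [24:23] rs=0 = r0
[14] 6b 6d 10 8c → 0x8c106d6b
  opcode bits[31:27]=0x11: cmpi/RI
  [26:25] rd=2 = r2
  [24:0] imm=1076587 = $1076587
[18] 00 00 00 d0 → 0xd0000000
  opcode bits[31:27]=0x1a: sub/RR
  [26:25] rd=0 = r0
  [24:23] rs=0 = r0
[1c] 00 00 00 b0 → 0xb0000000
  opcode bits[31:27]=0x16: inc/R
  [26:25] rd=0 = r0

and r1, r0; cmpi r2, $1076587; sub r0, r0; inc r0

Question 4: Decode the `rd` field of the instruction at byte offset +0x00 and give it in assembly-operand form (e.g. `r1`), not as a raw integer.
r3

@+00  little-endian(00 00 00 b6) = 0xb6000000
  opcode bits[31:27]=0x16: inc/R
  rd@[26:25]=0x3 ⇒ r3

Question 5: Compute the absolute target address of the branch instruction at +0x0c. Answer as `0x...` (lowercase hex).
off 0x0c: read 04 00 00 68 as little → 0x68000004
  op=0x68000004>>27=0xd ⇒ bra (J)
  imm: (w>>0)&0x7ffffff=0x4 → $4
  target = base 0x92f0 + off 0x0c + 4 + imm 4 = 0x9304

0x9304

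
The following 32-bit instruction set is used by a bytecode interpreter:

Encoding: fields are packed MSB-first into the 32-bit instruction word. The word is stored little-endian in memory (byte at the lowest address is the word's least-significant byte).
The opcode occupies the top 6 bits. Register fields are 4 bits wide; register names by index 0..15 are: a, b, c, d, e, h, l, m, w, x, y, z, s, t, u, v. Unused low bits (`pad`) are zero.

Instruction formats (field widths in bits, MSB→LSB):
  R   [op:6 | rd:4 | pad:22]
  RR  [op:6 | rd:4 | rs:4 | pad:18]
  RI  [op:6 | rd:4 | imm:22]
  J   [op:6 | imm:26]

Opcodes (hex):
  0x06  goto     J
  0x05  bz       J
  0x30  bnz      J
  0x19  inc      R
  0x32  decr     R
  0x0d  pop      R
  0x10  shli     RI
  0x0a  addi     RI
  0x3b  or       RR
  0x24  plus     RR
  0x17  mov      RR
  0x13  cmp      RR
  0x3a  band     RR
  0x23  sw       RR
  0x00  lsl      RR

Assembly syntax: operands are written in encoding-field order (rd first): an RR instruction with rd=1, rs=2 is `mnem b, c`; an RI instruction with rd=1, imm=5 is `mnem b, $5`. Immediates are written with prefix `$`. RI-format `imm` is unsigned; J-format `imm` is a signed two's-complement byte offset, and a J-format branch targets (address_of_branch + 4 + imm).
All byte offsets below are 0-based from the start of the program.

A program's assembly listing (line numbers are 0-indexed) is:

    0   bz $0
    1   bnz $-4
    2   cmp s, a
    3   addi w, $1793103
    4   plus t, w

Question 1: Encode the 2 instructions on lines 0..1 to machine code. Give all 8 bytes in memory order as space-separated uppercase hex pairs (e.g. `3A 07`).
0. bz fields op=0x5:6|imm=0:26 → word 14000000h → 00 00 00 14
1. bnz fields op=0x30:6|imm=-4:26 → word c3fffffch → fc ff ff c3

00 00 00 14 FC FF FF C3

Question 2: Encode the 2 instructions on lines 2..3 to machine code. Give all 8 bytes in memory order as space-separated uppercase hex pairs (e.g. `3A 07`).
line 2 (cmp): pack op=0x13:6|rd=12:4|rs=0:4|pad=0:18 = 0x4f000000; little→ 00 00 00 4f
line 3 (addi): pack op=0xa:6|rd=8:4|imm=1793103:22 = 0x2a1b5c4f; little→ 4f 5c 1b 2a

00 00 00 4F 4F 5C 1B 2A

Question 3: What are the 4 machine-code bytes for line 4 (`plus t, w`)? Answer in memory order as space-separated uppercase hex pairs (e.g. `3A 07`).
L4: plus op=0x24:6|rd=13:4|rs=8:4|pad=0:18 ⇒ 0x93600000 ⇒ little 00 00 60 93

00 00 60 93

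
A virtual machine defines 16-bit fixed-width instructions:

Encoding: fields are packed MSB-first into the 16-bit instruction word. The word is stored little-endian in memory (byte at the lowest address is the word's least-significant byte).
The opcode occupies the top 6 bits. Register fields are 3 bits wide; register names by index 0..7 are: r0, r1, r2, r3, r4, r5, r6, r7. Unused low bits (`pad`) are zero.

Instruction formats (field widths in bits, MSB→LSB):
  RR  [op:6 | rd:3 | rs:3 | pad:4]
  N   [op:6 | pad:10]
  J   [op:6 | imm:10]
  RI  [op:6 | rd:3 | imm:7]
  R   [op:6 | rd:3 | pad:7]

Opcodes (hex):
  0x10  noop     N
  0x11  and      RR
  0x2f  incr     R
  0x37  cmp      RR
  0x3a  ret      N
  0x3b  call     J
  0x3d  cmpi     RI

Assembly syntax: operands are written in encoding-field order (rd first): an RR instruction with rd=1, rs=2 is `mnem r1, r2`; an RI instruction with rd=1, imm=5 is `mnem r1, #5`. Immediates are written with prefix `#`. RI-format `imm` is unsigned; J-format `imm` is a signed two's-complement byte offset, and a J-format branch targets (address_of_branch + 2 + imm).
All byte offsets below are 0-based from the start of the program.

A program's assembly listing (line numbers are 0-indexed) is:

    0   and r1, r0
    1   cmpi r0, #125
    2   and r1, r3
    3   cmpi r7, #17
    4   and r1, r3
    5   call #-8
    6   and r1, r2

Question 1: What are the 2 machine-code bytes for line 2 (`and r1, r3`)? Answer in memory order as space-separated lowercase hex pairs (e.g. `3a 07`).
b0 44

line 2 (and): pack op=0x11:6|rd=1:3|rs=3:3|pad=0:4 = 0x44b0; little→ b0 44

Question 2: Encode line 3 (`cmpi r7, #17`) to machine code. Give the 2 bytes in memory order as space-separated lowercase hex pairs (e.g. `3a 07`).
91 f7

L3: cmpi op=0x3d:6|rd=7:3|imm=17:7 ⇒ 0xf791 ⇒ little 91 f7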